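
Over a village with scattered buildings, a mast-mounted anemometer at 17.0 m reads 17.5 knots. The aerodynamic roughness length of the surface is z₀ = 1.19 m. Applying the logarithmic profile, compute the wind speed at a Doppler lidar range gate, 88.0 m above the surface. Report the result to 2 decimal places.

28.32 knots

Log law: V(z) ∝ ln(z/z₀), so V₂/V₁ = ln(z₂/z₀) / ln(z₁/z₀).
ln(88.0/1.19) = 4.3034, ln(17.0/1.19) = 2.6593
V₂ = 17.5 × 4.3034/2.6593 = 17.5 × 1.6183 = 28.3196 knots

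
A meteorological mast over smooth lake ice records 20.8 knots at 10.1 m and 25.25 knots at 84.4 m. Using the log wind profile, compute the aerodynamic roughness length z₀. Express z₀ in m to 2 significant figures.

Log law: V(z) ∝ ln(z/z₀). With r = V₁/V₂ = 20.8/25.25 = 0.82376,
r · ln(z₂/z₀) = ln(z₁/z₀) ⇒ ln z₀ = (ln z₁ − r·ln z₂)/(1 − r)
ln z₀ = (2.31254 − 0.82376×4.43557) / 0.17624 = -7.6109
z₀ = exp(-7.6109) = 0.0004951 m

z₀ ≈ 0.00050 m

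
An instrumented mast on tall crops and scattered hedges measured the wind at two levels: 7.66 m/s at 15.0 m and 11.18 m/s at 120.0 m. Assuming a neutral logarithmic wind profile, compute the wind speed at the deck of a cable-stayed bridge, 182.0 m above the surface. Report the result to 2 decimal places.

11.89 m/s

Log law: V ∝ ln(z/z₀). From the pair, with r = V₁/V₂ = 0.68515,
ln z₀ = (ln z₁ − r·ln z₂)/(1 − r) = (2.7081 − 0.68515×4.7875)/0.31485 = -1.8171 → z₀ = 0.1625 m
V₃ = V₁ · ln(z₃/z₀)/ln(z₁/z₀) = 7.66 × 7.0211/4.5251 = 11.8851 m/s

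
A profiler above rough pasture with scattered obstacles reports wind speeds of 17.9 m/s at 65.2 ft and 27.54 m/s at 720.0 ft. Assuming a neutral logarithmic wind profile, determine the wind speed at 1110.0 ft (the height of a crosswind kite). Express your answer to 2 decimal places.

Log law: V ∝ ln(z/z₀). From the pair, with r = V₁/V₂ = 0.64996,
ln z₀ = (ln z₁ − r·ln z₂)/(1 − r) = (4.1775 − 0.64996×6.5793)/0.35004 = -0.2823 → z₀ = 0.7540 ft
V₃ = V₁ · ln(z₃/z₀)/ln(z₁/z₀) = 17.9 × 7.2944/4.4598 = 29.2774 m/s

29.28 m/s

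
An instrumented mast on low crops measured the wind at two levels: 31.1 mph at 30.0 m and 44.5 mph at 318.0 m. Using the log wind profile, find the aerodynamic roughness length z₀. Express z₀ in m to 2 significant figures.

z₀ ≈ 0.13 m

Log law: V(z) ∝ ln(z/z₀). With r = V₁/V₂ = 31.1/44.5 = 0.69888,
r · ln(z₂/z₀) = ln(z₁/z₀) ⇒ ln z₀ = (ln z₁ − r·ln z₂)/(1 − r)
ln z₀ = (3.40120 − 0.69888×5.76205) / 0.30112 = -2.0781
z₀ = exp(-2.0781) = 0.1252 m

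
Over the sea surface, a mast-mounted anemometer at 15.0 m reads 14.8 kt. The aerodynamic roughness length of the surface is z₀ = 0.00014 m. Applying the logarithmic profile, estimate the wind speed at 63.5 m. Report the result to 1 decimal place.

16.6 kt

Log law: V(z) ∝ ln(z/z₀), so V₂/V₁ = ln(z₂/z₀) / ln(z₁/z₀).
ln(63.5/0.00014) = 13.0249, ln(15.0/0.00014) = 11.5819
V₂ = 14.8 × 13.0249/11.5819 = 14.8 × 1.1246 = 16.6439 kt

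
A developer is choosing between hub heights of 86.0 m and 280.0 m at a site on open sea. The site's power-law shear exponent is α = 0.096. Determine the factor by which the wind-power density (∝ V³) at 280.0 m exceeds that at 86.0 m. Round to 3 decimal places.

Speed ratio: V_B/V_A = (z_B/z_A)^α = (280.0/86.0)^0.096 = (3.2558)^0.096 = 1.11999
Power-density ratio: P_B/P_A = (V_B/V_A)³ = (1.11999)³ = 1.40490

1.405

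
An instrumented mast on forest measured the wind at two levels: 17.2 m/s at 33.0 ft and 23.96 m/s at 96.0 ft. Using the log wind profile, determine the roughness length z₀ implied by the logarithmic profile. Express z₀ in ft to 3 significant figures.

z₀ ≈ 2.18 ft

Log law: V(z) ∝ ln(z/z₀). With r = V₁/V₂ = 17.2/23.96 = 0.71786,
r · ln(z₂/z₀) = ln(z₁/z₀) ⇒ ln z₀ = (ln z₁ − r·ln z₂)/(1 − r)
ln z₀ = (3.49651 − 0.71786×4.56435) / 0.28214 = 0.7795
z₀ = exp(0.7795) = 2.180 ft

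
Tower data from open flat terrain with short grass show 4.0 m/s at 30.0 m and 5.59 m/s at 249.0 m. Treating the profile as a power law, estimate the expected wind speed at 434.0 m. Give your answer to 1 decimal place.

6.1 m/s

First find α: α = ln(V₂/V₁)/ln(z₂/z₁) = ln(5.59/4.0)/ln(249.0/30.0) = 0.33468/2.11626 = 0.1581
Extrapolate from 249.0 m to 434.0 m: V₃ = 5.59 × (434.0/249.0)^0.1581 = 5.59 × 1.0918 = 6.1034 m/s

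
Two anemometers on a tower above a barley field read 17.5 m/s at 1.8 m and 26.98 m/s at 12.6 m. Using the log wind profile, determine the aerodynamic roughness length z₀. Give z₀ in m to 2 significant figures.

Log law: V(z) ∝ ln(z/z₀). With r = V₁/V₂ = 17.5/26.98 = 0.64863,
r · ln(z₂/z₀) = ln(z₁/z₀) ⇒ ln z₀ = (ln z₁ − r·ln z₂)/(1 − r)
ln z₀ = (0.58779 − 0.64863×2.53370) / 0.35137 = -3.0043
z₀ = exp(-3.0043) = 0.04957 m

z₀ ≈ 0.050 m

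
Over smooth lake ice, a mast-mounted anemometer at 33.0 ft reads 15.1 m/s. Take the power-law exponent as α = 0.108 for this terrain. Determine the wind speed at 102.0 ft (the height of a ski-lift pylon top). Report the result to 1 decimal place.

17.1 m/s

Power-law profile: V₂ = V₁ · (z₂/z₁)^α
V₂ = 15.1 × (102.0/33.0)^0.108 = 15.1 × (3.0909)^0.108
    = 15.1 × 1.1296 = 17.0571 m/s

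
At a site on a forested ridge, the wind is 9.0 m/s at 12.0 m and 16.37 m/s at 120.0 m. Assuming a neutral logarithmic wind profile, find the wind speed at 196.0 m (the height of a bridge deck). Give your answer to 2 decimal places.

17.94 m/s

Log law: V ∝ ln(z/z₀). From the pair, with r = V₁/V₂ = 0.54979,
ln z₀ = (ln z₁ − r·ln z₂)/(1 − r) = (2.4849 − 0.54979×4.7875)/0.45021 = -0.3269 → z₀ = 0.7211 m
V₃ = V₁ · ln(z₃/z₀)/ln(z₁/z₀) = 9.0 × 5.6050/2.8118 = 17.9404 m/s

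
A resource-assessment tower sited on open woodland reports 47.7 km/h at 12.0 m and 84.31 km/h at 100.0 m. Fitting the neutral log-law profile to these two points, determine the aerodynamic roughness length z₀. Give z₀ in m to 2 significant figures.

z₀ ≈ 0.76 m

Log law: V(z) ∝ ln(z/z₀). With r = V₁/V₂ = 47.7/84.31 = 0.56577,
r · ln(z₂/z₀) = ln(z₁/z₀) ⇒ ln z₀ = (ln z₁ − r·ln z₂)/(1 − r)
ln z₀ = (2.48491 − 0.56577×4.60517) / 0.43423 = -0.2776
z₀ = exp(-0.2776) = 0.7576 m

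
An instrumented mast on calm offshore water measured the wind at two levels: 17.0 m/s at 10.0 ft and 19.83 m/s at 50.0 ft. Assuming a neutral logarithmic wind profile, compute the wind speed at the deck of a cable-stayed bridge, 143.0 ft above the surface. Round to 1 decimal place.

21.7 m/s

Log law: V ∝ ln(z/z₀). From the pair, with r = V₁/V₂ = 0.85729,
ln z₀ = (ln z₁ − r·ln z₂)/(1 − r) = (2.3026 − 0.85729×3.9120)/0.14271 = -7.3654 → z₀ = 0.0006328 ft
V₃ = V₁ · ln(z₃/z₀)/ln(z₁/z₀) = 17.0 × 12.3283/9.6680 = 21.6777 m/s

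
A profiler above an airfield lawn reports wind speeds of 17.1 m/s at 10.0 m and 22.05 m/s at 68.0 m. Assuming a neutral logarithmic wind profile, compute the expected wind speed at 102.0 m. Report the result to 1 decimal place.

23.1 m/s

Log law: V ∝ ln(z/z₀). From the pair, with r = V₁/V₂ = 0.77551,
ln z₀ = (ln z₁ − r·ln z₂)/(1 − r) = (2.3026 − 0.77551×4.2195)/0.22449 = -4.3195 → z₀ = 0.01331 m
V₃ = V₁ · ln(z₃/z₀)/ln(z₁/z₀) = 17.1 × 8.9445/6.6221 = 23.0970 m/s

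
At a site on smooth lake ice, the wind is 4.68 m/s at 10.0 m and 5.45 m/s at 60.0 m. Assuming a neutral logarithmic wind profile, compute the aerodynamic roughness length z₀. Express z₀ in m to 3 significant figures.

Log law: V(z) ∝ ln(z/z₀). With r = V₁/V₂ = 4.68/5.45 = 0.85872,
r · ln(z₂/z₀) = ln(z₁/z₀) ⇒ ln z₀ = (ln z₁ − r·ln z₂)/(1 − r)
ln z₀ = (2.30259 − 0.85872×4.09434) / 0.14128 = -8.5876
z₀ = exp(-8.5876) = 0.0001864 m

z₀ ≈ 0.000186 m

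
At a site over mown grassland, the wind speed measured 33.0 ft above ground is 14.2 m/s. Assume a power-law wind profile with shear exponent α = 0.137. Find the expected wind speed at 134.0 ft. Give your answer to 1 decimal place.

Power-law profile: V₂ = V₁ · (z₂/z₁)^α
V₂ = 14.2 × (134.0/33.0)^0.137 = 14.2 × (4.0606)^0.137
    = 14.2 × 1.2116 = 17.2054 m/s

17.2 m/s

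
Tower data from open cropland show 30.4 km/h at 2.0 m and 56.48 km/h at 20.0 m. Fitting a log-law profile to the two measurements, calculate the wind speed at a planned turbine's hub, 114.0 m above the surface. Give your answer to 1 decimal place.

Log law: V ∝ ln(z/z₀). From the pair, with r = V₁/V₂ = 0.53824,
ln z₀ = (ln z₁ − r·ln z₂)/(1 − r) = (0.6931 − 0.53824×2.9957)/0.46176 = -1.9908 → z₀ = 0.1366 m
V₃ = V₁ · ln(z₃/z₀)/ln(z₁/z₀) = 30.4 × 6.7270/2.6840 = 76.1932 km/h

76.2 km/h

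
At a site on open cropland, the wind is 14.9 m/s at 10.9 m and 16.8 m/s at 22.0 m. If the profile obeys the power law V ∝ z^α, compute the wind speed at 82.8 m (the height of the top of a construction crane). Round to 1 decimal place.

21.1 m/s

First find α: α = ln(V₂/V₁)/ln(z₂/z₁) = ln(16.8/14.9)/ln(22.0/10.9) = 0.12002/0.70228 = 0.1709
Extrapolate from 22.0 m to 82.8 m: V₃ = 16.8 × (82.8/22.0)^0.1709 = 16.8 × 1.2542 = 21.0707 m/s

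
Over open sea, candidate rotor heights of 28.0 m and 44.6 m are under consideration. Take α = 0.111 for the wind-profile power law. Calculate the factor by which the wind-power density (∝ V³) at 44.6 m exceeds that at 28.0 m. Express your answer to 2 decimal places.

1.17

Speed ratio: V_B/V_A = (z_B/z_A)^α = (44.6/28.0)^0.111 = (1.5929)^0.111 = 1.05303
Power-density ratio: P_B/P_A = (V_B/V_A)³ = (1.05303)³ = 1.16768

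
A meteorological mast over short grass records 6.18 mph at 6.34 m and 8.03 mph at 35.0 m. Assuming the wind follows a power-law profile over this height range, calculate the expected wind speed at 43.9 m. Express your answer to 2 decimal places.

First find α: α = ln(V₂/V₁)/ln(z₂/z₁) = ln(8.03/6.18)/ln(35.0/6.34) = 0.26187/1.70847 = 0.1533
Extrapolate from 35.0 m to 43.9 m: V₃ = 8.03 × (43.9/35.0)^0.1533 = 8.03 × 1.0353 = 8.3138 mph

8.31 mph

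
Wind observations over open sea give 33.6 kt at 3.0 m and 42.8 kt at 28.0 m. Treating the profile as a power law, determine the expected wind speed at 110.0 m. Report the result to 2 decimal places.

49.64 kt

First find α: α = ln(V₂/V₁)/ln(z₂/z₁) = ln(42.8/33.6)/ln(28.0/3.0) = 0.24201/2.23359 = 0.1084
Extrapolate from 28.0 m to 110.0 m: V₃ = 42.8 × (110.0/28.0)^0.1084 = 42.8 × 1.1598 = 49.6398 kt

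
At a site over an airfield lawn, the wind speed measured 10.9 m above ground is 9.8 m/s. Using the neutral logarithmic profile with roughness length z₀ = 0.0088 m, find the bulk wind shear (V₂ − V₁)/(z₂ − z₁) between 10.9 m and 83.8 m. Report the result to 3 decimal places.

Log law: V₂ = V₁ · ln(z₂/z₀)/ln(z₁/z₀) = 9.8 × 9.1614/7.1218 = 12.6067 m/s
ΔV/Δz = (12.6067 − 9.8)/(83.8 − 10.9) = 2.8067/72.9000 = 0.03850 m/s/m

0.039 m/s/m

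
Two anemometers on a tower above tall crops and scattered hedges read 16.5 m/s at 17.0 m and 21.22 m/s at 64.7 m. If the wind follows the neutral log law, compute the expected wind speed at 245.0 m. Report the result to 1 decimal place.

25.9 m/s

Log law: V ∝ ln(z/z₀). From the pair, with r = V₁/V₂ = 0.77757,
ln z₀ = (ln z₁ − r·ln z₂)/(1 − r) = (2.8332 − 0.77757×4.1698)/0.22243 = -1.8390 → z₀ = 0.1590 m
V₃ = V₁ · ln(z₃/z₀)/ln(z₁/z₀) = 16.5 × 7.3403/4.6723 = 25.9222 m/s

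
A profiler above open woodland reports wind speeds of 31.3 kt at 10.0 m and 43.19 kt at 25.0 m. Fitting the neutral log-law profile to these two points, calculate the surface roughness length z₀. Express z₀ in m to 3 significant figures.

z₀ ≈ 0.896 m

Log law: V(z) ∝ ln(z/z₀). With r = V₁/V₂ = 31.3/43.19 = 0.72470,
r · ln(z₂/z₀) = ln(z₁/z₀) ⇒ ln z₀ = (ln z₁ − r·ln z₂)/(1 − r)
ln z₀ = (2.30259 − 0.72470×3.21888) / 0.27530 = -0.1095
z₀ = exp(-0.1095) = 0.8963 m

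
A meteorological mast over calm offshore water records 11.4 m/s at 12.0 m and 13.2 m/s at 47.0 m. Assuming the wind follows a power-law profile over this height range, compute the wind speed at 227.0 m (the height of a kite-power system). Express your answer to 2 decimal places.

First find α: α = ln(V₂/V₁)/ln(z₂/z₁) = ln(13.2/11.4)/ln(47.0/12.0) = 0.14660/1.36524 = 0.1074
Extrapolate from 47.0 m to 227.0 m: V₃ = 13.2 × (227.0/47.0)^0.1074 = 13.2 × 1.1842 = 15.6321 m/s

15.63 m/s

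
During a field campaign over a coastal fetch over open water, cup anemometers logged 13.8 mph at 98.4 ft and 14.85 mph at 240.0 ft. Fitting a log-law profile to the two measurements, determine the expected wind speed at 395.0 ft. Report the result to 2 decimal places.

Log law: V ∝ ln(z/z₀). From the pair, with r = V₁/V₂ = 0.92929,
ln z₀ = (ln z₁ − r·ln z₂)/(1 − r) = (4.5890 − 0.92929×5.4806)/0.07071 = -7.1291 → z₀ = 0.0008014 ft
V₃ = V₁ · ln(z₃/z₀)/ln(z₁/z₀) = 13.8 × 13.1080/11.7181 = 15.4368 mph

15.44 mph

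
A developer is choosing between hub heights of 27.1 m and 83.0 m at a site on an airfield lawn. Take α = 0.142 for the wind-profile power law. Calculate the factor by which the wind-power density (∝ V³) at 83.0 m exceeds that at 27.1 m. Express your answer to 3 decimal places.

1.611

Speed ratio: V_B/V_A = (z_B/z_A)^α = (83.0/27.1)^0.142 = (3.0627)^0.142 = 1.17227
Power-density ratio: P_B/P_A = (V_B/V_A)³ = (1.17227)³ = 1.61095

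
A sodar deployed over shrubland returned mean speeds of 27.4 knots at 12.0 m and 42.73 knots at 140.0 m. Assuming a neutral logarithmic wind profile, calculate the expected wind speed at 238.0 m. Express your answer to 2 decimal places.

Log law: V ∝ ln(z/z₀). From the pair, with r = V₁/V₂ = 0.64124,
ln z₀ = (ln z₁ − r·ln z₂)/(1 − r) = (2.4849 − 0.64124×4.9416)/0.35876 = -1.9061 → z₀ = 0.1487 m
V₃ = V₁ · ln(z₃/z₀)/ln(z₁/z₀) = 27.4 × 7.3784/4.3910 = 46.0411 knots

46.04 knots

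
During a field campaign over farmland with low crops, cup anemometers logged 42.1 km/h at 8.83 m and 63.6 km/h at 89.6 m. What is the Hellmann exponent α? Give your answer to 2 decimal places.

Power law: V₂/V₁ = (z₂/z₁)^α ⇒ α = ln(V₂/V₁) / ln(z₂/z₁)
α = ln(63.6/42.1) / ln(89.6/8.83) = ln(1.5107) / ln(10.1472)
  = 0.41257 / 2.31720 = 0.17804

α ≈ 0.18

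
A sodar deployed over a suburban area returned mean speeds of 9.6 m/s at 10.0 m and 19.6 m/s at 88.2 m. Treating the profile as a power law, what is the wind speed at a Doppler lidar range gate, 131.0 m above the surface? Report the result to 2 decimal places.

First find α: α = ln(V₂/V₁)/ln(z₂/z₁) = ln(19.6/9.6)/ln(88.2/10.0) = 0.71377/2.17702 = 0.3279
Extrapolate from 88.2 m to 131.0 m: V₃ = 19.6 × (131.0/88.2)^0.3279 = 19.6 × 1.1385 = 22.3143 m/s

22.31 m/s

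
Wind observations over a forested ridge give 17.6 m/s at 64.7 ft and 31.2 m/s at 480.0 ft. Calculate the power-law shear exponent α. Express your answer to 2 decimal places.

α ≈ 0.29

Power law: V₂/V₁ = (z₂/z₁)^α ⇒ α = ln(V₂/V₁) / ln(z₂/z₁)
α = ln(31.2/17.6) / ln(480.0/64.7) = ln(1.7727) / ln(7.4189)
  = 0.57252 / 2.00402 = 0.28568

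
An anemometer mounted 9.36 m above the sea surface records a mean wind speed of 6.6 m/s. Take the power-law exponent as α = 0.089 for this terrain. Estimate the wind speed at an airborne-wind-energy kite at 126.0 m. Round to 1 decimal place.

Power-law profile: V₂ = V₁ · (z₂/z₁)^α
V₂ = 6.6 × (126.0/9.36)^0.089 = 6.6 × (13.4615)^0.089
    = 6.6 × 1.2603 = 8.3183 m/s

8.3 m/s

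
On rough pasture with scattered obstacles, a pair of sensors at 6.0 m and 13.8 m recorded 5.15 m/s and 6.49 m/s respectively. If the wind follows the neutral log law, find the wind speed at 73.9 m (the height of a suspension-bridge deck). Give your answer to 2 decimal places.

Log law: V ∝ ln(z/z₀). From the pair, with r = V₁/V₂ = 0.79353,
ln z₀ = (ln z₁ − r·ln z₂)/(1 − r) = (1.7918 − 0.79353×2.6247)/0.20647 = -1.4093 → z₀ = 0.2443 m
V₃ = V₁ · ln(z₃/z₀)/ln(z₁/z₀) = 5.15 × 5.7121/3.2011 = 9.1897 m/s

9.19 m/s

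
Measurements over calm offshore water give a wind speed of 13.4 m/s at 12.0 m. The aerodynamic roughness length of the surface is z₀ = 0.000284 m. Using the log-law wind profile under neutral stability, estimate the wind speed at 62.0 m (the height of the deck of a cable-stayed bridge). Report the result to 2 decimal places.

Log law: V(z) ∝ ln(z/z₀), so V₂/V₁ = ln(z₂/z₀) / ln(z₁/z₀).
ln(62.0/0.000284) = 12.2937, ln(12.0/0.000284) = 10.6514
V₂ = 13.4 × 12.2937/10.6514 = 13.4 × 1.1542 = 15.4660 m/s

15.47 m/s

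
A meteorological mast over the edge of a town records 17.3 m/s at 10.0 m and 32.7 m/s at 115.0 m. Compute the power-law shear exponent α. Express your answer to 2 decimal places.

α ≈ 0.26

Power law: V₂/V₁ = (z₂/z₁)^α ⇒ α = ln(V₂/V₁) / ln(z₂/z₁)
α = ln(32.7/17.3) / ln(115.0/10.0) = ln(1.8902) / ln(11.5000)
  = 0.63667 / 2.44235 = 0.26068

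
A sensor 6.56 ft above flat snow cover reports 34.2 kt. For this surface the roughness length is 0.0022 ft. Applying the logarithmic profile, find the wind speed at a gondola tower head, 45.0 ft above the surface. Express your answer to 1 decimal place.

Log law: V(z) ∝ ln(z/z₀), so V₂/V₁ = ln(z₂/z₀) / ln(z₁/z₀).
ln(45.0/0.0022) = 9.9260, ln(6.56/0.0022) = 8.0003
V₂ = 34.2 × 9.9260/8.0003 = 34.2 × 1.2407 = 42.4320 kt

42.4 kt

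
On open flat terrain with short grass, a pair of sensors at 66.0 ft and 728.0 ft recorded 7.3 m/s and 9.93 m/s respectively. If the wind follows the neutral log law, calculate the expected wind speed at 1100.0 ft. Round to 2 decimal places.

10.38 m/s

Log law: V ∝ ln(z/z₀). From the pair, with r = V₁/V₂ = 0.73515,
ln z₀ = (ln z₁ − r·ln z₂)/(1 − r) = (4.1897 − 0.73515×6.5903)/0.26485 = -2.4737 → z₀ = 0.08427 ft
V₃ = V₁ · ln(z₃/z₀)/ln(z₁/z₀) = 7.3 × 9.4768/6.6634 = 10.3822 m/s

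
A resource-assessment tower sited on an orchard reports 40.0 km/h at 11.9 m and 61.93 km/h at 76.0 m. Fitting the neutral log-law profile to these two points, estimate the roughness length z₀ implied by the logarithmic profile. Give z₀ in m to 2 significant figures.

z₀ ≈ 0.40 m

Log law: V(z) ∝ ln(z/z₀). With r = V₁/V₂ = 40.0/61.93 = 0.64589,
r · ln(z₂/z₀) = ln(z₁/z₀) ⇒ ln z₀ = (ln z₁ − r·ln z₂)/(1 − r)
ln z₀ = (2.47654 − 0.64589×4.33073) / 0.35411 = -0.9055
z₀ = exp(-0.9055) = 0.4043 m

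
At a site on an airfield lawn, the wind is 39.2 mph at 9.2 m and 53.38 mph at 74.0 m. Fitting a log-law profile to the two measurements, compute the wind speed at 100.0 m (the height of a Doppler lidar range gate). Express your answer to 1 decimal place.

55.4 mph

Log law: V ∝ ln(z/z₀). From the pair, with r = V₁/V₂ = 0.73436,
ln z₀ = (ln z₁ − r·ln z₂)/(1 − r) = (2.2192 − 0.73436×4.3041)/0.26564 = -3.5443 → z₀ = 0.02889 m
V₃ = V₁ · ln(z₃/z₀)/ln(z₁/z₀) = 39.2 × 8.1495/5.7635 = 55.4279 mph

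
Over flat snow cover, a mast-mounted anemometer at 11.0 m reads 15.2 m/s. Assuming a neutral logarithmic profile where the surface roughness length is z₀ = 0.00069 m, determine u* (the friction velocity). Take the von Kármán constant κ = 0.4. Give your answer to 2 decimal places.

Log law: V(z) = (u*/κ) · ln(z/z₀) ⇒ u* = κ · V / ln(z/z₀)
u* = 0.4 × 15.2 / ln(11.0/0.00069) = 0.4 × 15.2 / 9.6767
   = 6.0800 / 9.6767 = 0.6283 m/s

u* ≈ 0.63 m/s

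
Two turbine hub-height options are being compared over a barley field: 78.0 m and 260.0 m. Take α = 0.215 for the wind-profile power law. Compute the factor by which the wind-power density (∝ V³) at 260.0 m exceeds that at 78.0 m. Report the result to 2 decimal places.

Speed ratio: V_B/V_A = (z_B/z_A)^α = (260.0/78.0)^0.215 = (3.3333)^0.215 = 1.29544
Power-density ratio: P_B/P_A = (V_B/V_A)³ = (1.29544)³ = 2.17399

2.17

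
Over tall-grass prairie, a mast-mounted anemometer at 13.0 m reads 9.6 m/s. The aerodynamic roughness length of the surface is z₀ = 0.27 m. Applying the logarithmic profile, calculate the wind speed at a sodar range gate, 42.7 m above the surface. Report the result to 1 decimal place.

12.5 m/s

Log law: V(z) ∝ ln(z/z₀), so V₂/V₁ = ln(z₂/z₀) / ln(z₁/z₀).
ln(42.7/0.27) = 5.0635, ln(13.0/0.27) = 3.8743
V₂ = 9.6 × 5.0635/3.8743 = 9.6 × 1.3070 = 12.5468 m/s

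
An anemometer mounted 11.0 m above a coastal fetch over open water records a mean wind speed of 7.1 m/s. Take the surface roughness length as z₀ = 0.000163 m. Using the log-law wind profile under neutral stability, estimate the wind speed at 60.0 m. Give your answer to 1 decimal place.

8.2 m/s

Log law: V(z) ∝ ln(z/z₀), so V₂/V₁ = ln(z₂/z₀) / ln(z₁/z₀).
ln(60.0/0.000163) = 12.8161, ln(11.0/0.000163) = 11.1197
V₂ = 7.1 × 12.8161/11.1197 = 7.1 × 1.1526 = 8.1832 m/s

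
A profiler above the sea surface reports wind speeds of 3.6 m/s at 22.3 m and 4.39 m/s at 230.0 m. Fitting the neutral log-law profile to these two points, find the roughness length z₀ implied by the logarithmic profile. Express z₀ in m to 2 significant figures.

Log law: V(z) ∝ ln(z/z₀). With r = V₁/V₂ = 3.6/4.39 = 0.82005,
r · ln(z₂/z₀) = ln(z₁/z₀) ⇒ ln z₀ = (ln z₁ − r·ln z₂)/(1 − r)
ln z₀ = (3.10459 − 0.82005×5.43808) / 0.17995 = -7.5291
z₀ = exp(-7.5291) = 0.0005372 m

z₀ ≈ 0.00054 m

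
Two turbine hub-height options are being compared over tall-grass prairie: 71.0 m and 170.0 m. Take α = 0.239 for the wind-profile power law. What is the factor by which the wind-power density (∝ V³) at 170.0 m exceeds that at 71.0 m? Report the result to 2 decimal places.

1.87

Speed ratio: V_B/V_A = (z_B/z_A)^α = (170.0/71.0)^0.239 = (2.3944)^0.239 = 1.23204
Power-density ratio: P_B/P_A = (V_B/V_A)³ = (1.23204)³ = 1.87016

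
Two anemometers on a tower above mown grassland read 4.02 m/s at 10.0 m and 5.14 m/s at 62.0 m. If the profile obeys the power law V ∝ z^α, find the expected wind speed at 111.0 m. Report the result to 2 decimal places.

5.56 m/s

First find α: α = ln(V₂/V₁)/ln(z₂/z₁) = ln(5.14/4.02)/ln(62.0/10.0) = 0.24577/1.82455 = 0.1347
Extrapolate from 62.0 m to 111.0 m: V₃ = 5.14 × (111.0/62.0)^0.1347 = 5.14 × 1.0816 = 5.5595 m/s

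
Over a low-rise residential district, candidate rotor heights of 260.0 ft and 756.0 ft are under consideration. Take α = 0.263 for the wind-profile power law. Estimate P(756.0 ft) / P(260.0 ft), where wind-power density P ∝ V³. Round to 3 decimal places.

Speed ratio: V_B/V_A = (z_B/z_A)^α = (756.0/260.0)^0.263 = (2.9077)^0.263 = 1.32408
Power-density ratio: P_B/P_A = (V_B/V_A)³ = (1.32408)³ = 2.32135

2.321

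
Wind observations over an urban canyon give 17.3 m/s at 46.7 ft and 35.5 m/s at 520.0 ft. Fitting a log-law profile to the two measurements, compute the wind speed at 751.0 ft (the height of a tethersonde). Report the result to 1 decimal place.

Log law: V ∝ ln(z/z₀). From the pair, with r = V₁/V₂ = 0.48732,
ln z₀ = (ln z₁ − r·ln z₂)/(1 − r) = (3.8437 − 0.48732×6.2538)/0.51268 = 1.5528 → z₀ = 4.725 ft
V₃ = V₁ · ln(z₃/z₀)/ln(z₁/z₀) = 17.3 × 5.0686/2.2909 = 38.2758 m/s

38.3 m/s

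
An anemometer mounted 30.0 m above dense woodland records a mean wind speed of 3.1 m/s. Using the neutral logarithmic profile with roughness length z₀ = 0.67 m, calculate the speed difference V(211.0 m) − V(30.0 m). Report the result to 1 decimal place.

Log law: V₂ = V₁ · ln(z₂/z₀)/ln(z₁/z₀) = 3.1 × 5.7523/3.8017 = 4.6906 m/s
ΔV = 4.6906 − 3.1 = 1.5906 m/s

1.6 m/s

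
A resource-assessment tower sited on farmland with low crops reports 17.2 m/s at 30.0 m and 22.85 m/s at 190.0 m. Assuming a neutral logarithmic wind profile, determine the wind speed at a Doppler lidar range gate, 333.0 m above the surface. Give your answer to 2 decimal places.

24.57 m/s

Log law: V ∝ ln(z/z₀). From the pair, with r = V₁/V₂ = 0.75274,
ln z₀ = (ln z₁ − r·ln z₂)/(1 − r) = (3.4012 − 0.75274×5.2470)/0.24726 = -2.2180 → z₀ = 0.1088 m
V₃ = V₁ · ln(z₃/z₀)/ln(z₁/z₀) = 17.2 × 8.0261/5.6192 = 24.5676 m/s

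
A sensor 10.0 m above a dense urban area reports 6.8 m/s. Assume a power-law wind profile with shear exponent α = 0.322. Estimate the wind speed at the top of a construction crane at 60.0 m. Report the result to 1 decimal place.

12.1 m/s

Power-law profile: V₂ = V₁ · (z₂/z₁)^α
V₂ = 6.8 × (60.0/10.0)^0.322 = 6.8 × (6.0000)^0.322
    = 6.8 × 1.7806 = 12.1080 m/s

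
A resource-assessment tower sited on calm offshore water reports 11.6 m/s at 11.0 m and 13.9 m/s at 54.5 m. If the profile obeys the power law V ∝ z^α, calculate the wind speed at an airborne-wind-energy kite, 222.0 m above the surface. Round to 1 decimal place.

First find α: α = ln(V₂/V₁)/ln(z₂/z₁) = ln(13.9/11.6)/ln(54.5/11.0) = 0.18088/1.60031 = 0.1130
Extrapolate from 54.5 m to 222.0 m: V₃ = 13.9 × (222.0/54.5)^0.1130 = 13.9 × 1.1720 = 16.2914 m/s

16.3 m/s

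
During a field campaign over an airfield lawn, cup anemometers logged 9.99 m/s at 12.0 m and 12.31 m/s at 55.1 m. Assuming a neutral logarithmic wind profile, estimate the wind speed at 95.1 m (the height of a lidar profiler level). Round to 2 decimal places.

13.14 m/s

Log law: V ∝ ln(z/z₀). From the pair, with r = V₁/V₂ = 0.81154,
ln z₀ = (ln z₁ − r·ln z₂)/(1 − r) = (2.4849 − 0.81154×4.0091)/0.18846 = -4.0785 → z₀ = 0.01693 m
V₃ = V₁ · ln(z₃/z₀)/ln(z₁/z₀) = 9.99 × 8.6335/6.5634 = 13.1407 m/s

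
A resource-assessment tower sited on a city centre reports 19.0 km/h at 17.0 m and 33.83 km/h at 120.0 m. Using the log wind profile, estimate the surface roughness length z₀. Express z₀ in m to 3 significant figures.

Log law: V(z) ∝ ln(z/z₀). With r = V₁/V₂ = 19.0/33.83 = 0.56163,
r · ln(z₂/z₀) = ln(z₁/z₀) ⇒ ln z₀ = (ln z₁ − r·ln z₂)/(1 − r)
ln z₀ = (2.83321 − 0.56163×4.78749) / 0.43837 = 0.3294
z₀ = exp(0.3294) = 1.390 m

z₀ ≈ 1.39 m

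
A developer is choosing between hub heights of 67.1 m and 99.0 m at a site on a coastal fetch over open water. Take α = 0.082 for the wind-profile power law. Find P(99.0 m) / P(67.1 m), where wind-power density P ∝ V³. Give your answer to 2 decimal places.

1.10

Speed ratio: V_B/V_A = (z_B/z_A)^α = (99.0/67.1)^0.082 = (1.4754)^0.082 = 1.03241
Power-density ratio: P_B/P_A = (V_B/V_A)³ = (1.03241)³ = 1.10040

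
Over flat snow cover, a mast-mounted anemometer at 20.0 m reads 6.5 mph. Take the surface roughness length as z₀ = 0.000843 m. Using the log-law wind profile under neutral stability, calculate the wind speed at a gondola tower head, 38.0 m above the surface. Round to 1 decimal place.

6.9 mph

Log law: V(z) ∝ ln(z/z₀), so V₂/V₁ = ln(z₂/z₀) / ln(z₁/z₀).
ln(38.0/0.000843) = 10.7161, ln(20.0/0.000843) = 10.0743
V₂ = 6.5 × 10.7161/10.0743 = 6.5 × 1.0637 = 6.9141 mph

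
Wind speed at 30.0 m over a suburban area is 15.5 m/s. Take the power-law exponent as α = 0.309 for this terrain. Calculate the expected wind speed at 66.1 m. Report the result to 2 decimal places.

19.79 m/s

Power-law profile: V₂ = V₁ · (z₂/z₁)^α
V₂ = 15.5 × (66.1/30.0)^0.309 = 15.5 × (2.2033)^0.309
    = 15.5 × 1.2765 = 19.7853 m/s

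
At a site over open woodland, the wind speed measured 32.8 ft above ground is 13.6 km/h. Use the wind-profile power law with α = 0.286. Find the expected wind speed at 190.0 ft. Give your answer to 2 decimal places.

22.48 km/h

Power-law profile: V₂ = V₁ · (z₂/z₁)^α
V₂ = 13.6 × (190.0/32.8)^0.286 = 13.6 × (5.7927)^0.286
    = 13.6 × 1.6527 = 22.4762 km/h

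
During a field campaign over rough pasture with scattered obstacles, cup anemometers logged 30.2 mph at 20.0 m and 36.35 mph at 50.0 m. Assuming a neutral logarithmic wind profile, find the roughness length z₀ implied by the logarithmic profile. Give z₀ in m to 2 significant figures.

z₀ ≈ 0.22 m

Log law: V(z) ∝ ln(z/z₀). With r = V₁/V₂ = 30.2/36.35 = 0.83081,
r · ln(z₂/z₀) = ln(z₁/z₀) ⇒ ln z₀ = (ln z₁ − r·ln z₂)/(1 − r)
ln z₀ = (2.99573 − 0.83081×3.91202) / 0.16919 = -1.5038
z₀ = exp(-1.5038) = 0.2223 m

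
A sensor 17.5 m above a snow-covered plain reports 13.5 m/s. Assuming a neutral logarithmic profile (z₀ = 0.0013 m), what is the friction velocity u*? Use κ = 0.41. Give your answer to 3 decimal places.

Log law: V(z) = (u*/κ) · ln(z/z₀) ⇒ u* = κ · V / ln(z/z₀)
u* = 0.41 × 13.5 / ln(17.5/0.0013) = 0.41 × 13.5 / 9.5076
   = 5.5350 / 9.5076 = 0.5822 m/s

u* ≈ 0.582 m/s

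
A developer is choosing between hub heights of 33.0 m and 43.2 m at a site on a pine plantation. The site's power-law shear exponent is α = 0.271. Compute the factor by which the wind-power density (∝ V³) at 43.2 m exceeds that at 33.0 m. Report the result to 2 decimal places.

Speed ratio: V_B/V_A = (z_B/z_A)^α = (43.2/33.0)^0.271 = (1.3091)^0.271 = 1.07572
Power-density ratio: P_B/P_A = (V_B/V_A)³ = (1.07572)³ = 1.24479

1.24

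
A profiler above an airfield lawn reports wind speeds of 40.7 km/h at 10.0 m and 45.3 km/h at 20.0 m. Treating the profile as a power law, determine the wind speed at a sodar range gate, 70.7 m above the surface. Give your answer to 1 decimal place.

55.1 km/h

First find α: α = ln(V₂/V₁)/ln(z₂/z₁) = ln(45.3/40.7)/ln(20.0/10.0) = 0.10708/0.69315 = 0.1545
Extrapolate from 20.0 m to 70.7 m: V₃ = 45.3 × (70.7/20.0)^0.1545 = 45.3 × 1.2154 = 55.0573 km/h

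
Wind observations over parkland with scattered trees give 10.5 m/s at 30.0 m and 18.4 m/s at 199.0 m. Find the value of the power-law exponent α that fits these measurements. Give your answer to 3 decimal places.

Power law: V₂/V₁ = (z₂/z₁)^α ⇒ α = ln(V₂/V₁) / ln(z₂/z₁)
α = ln(18.4/10.5) / ln(199.0/30.0) = ln(1.7524) / ln(6.6333)
  = 0.56098 / 1.89211 = 0.29648

α ≈ 0.296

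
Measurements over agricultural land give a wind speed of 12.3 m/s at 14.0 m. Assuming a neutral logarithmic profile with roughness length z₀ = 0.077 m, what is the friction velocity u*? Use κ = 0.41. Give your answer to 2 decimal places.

Log law: V(z) = (u*/κ) · ln(z/z₀) ⇒ u* = κ · V / ln(z/z₀)
u* = 0.41 × 12.3 / ln(14.0/0.077) = 0.41 × 12.3 / 5.2030
   = 5.0430 / 5.2030 = 0.9692 m/s

u* ≈ 0.97 m/s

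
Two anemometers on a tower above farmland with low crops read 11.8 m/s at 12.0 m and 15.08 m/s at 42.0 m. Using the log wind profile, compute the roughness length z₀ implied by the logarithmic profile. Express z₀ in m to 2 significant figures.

z₀ ≈ 0.13 m

Log law: V(z) ∝ ln(z/z₀). With r = V₁/V₂ = 11.8/15.08 = 0.78249,
r · ln(z₂/z₀) = ln(z₁/z₀) ⇒ ln z₀ = (ln z₁ − r·ln z₂)/(1 − r)
ln z₀ = (2.48491 − 0.78249×3.73767) / 0.21751 = -2.0220
z₀ = exp(-2.0220) = 0.1324 m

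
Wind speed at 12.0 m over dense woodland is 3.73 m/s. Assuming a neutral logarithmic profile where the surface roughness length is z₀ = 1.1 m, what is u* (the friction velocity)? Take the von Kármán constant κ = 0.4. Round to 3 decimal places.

Log law: V(z) = (u*/κ) · ln(z/z₀) ⇒ u* = κ · V / ln(z/z₀)
u* = 0.4 × 3.73 / ln(12.0/1.1) = 0.4 × 3.73 / 2.3896
   = 1.4920 / 2.3896 = 0.6244 m/s

u* ≈ 0.624 m/s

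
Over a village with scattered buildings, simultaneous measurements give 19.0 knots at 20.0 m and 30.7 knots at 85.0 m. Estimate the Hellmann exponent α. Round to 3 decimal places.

Power law: V₂/V₁ = (z₂/z₁)^α ⇒ α = ln(V₂/V₁) / ln(z₂/z₁)
α = ln(30.7/19.0) / ln(85.0/20.0) = ln(1.6158) / ln(4.2500)
  = 0.47982 / 1.44692 = 0.33162

α ≈ 0.332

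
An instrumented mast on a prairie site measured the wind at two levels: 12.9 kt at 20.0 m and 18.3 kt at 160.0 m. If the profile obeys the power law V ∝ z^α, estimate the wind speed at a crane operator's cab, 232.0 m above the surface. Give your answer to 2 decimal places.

19.48 kt

First find α: α = ln(V₂/V₁)/ln(z₂/z₁) = ln(18.3/12.9)/ln(160.0/20.0) = 0.34967/2.07944 = 0.1682
Extrapolate from 160.0 m to 232.0 m: V₃ = 18.3 × (232.0/160.0)^0.1682 = 18.3 × 1.0645 = 19.4799 kt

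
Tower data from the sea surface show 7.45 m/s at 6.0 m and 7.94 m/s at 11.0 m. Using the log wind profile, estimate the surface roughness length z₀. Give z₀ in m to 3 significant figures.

z₀ ≈ 0.000597 m

Log law: V(z) ∝ ln(z/z₀). With r = V₁/V₂ = 7.45/7.94 = 0.93829,
r · ln(z₂/z₀) = ln(z₁/z₀) ⇒ ln z₀ = (ln z₁ − r·ln z₂)/(1 − r)
ln z₀ = (1.79176 − 0.93829×2.39790) / 0.06171 = -7.4240
z₀ = exp(-7.4240) = 0.0005968 m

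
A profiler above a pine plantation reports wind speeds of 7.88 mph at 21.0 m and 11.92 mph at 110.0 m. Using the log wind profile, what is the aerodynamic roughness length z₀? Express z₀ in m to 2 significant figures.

z₀ ≈ 0.83 m

Log law: V(z) ∝ ln(z/z₀). With r = V₁/V₂ = 7.88/11.92 = 0.66107,
r · ln(z₂/z₀) = ln(z₁/z₀) ⇒ ln z₀ = (ln z₁ − r·ln z₂)/(1 − r)
ln z₀ = (3.04452 − 0.66107×4.70048) / 0.33893 = -0.1854
z₀ = exp(-0.1854) = 0.8308 m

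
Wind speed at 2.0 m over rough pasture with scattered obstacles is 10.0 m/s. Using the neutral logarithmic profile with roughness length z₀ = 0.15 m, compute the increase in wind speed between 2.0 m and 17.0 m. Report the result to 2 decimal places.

8.26 m/s

Log law: V₂ = V₁ · ln(z₂/z₀)/ln(z₁/z₀) = 10.0 × 4.7303/2.5903 = 18.2620 m/s
ΔV = 18.2620 − 10.0 = 8.2620 m/s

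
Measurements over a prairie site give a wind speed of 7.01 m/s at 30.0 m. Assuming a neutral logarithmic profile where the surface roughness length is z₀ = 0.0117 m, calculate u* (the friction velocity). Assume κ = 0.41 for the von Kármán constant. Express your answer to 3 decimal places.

u* ≈ 0.366 m/s

Log law: V(z) = (u*/κ) · ln(z/z₀) ⇒ u* = κ · V / ln(z/z₀)
u* = 0.41 × 7.01 / ln(30.0/0.0117) = 0.41 × 7.01 / 7.8494
   = 2.8741 / 7.8494 = 0.3662 m/s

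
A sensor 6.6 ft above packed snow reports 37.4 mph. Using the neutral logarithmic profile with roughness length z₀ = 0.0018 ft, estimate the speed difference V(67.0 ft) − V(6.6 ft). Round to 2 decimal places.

Log law: V₂ = V₁ · ln(z₂/z₀)/ln(z₁/z₀) = 37.4 × 10.5247/8.2070 = 47.9616 mph
ΔV = 47.9616 − 37.4 = 10.5616 mph

10.56 mph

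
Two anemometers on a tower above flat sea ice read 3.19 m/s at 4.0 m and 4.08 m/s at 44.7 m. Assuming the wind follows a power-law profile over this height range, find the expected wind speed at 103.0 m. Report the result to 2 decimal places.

4.44 m/s

First find α: α = ln(V₂/V₁)/ln(z₂/z₁) = ln(4.08/3.19)/ln(44.7/4.0) = 0.24608/2.41368 = 0.1020
Extrapolate from 44.7 m to 103.0 m: V₃ = 4.08 × (103.0/44.7)^0.1020 = 4.08 × 1.0888 = 4.4424 m/s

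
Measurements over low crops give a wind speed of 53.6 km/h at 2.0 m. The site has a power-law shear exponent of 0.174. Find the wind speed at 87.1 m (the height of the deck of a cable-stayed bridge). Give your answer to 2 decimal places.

Power-law profile: V₂ = V₁ · (z₂/z₁)^α
V₂ = 53.6 × (87.1/2.0)^0.174 = 53.6 × (43.5500)^0.174
    = 53.6 × 1.9283 = 103.3591 km/h

103.36 km/h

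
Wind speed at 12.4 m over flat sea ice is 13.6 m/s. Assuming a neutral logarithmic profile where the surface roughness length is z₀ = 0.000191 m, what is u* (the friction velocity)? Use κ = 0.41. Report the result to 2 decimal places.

Log law: V(z) = (u*/κ) · ln(z/z₀) ⇒ u* = κ · V / ln(z/z₀)
u* = 0.41 × 13.6 / ln(12.4/0.000191) = 0.41 × 13.6 / 11.0809
   = 5.5760 / 11.0809 = 0.5032 m/s

u* ≈ 0.50 m/s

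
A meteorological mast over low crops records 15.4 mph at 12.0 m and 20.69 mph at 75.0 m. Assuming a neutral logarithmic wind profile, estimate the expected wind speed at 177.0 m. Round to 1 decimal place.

23.2 mph

Log law: V ∝ ln(z/z₀). From the pair, with r = V₁/V₂ = 0.74432,
ln z₀ = (ln z₁ − r·ln z₂)/(1 − r) = (2.4849 − 0.74432×4.3175)/0.25568 = -2.8500 → z₀ = 0.05784 m
V₃ = V₁ · ln(z₃/z₀)/ln(z₁/z₀) = 15.4 × 8.0262/5.3349 = 23.1686 mph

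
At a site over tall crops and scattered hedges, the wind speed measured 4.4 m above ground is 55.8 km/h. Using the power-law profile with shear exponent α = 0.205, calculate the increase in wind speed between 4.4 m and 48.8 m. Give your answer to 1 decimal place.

35.6 km/h

Power law: V₂ = V₁ · (z₂/z₁)^α = 55.8 × (11.0909)^0.205 = 91.3803 km/h
ΔV = 91.3803 − 55.8 = 35.5803 km/h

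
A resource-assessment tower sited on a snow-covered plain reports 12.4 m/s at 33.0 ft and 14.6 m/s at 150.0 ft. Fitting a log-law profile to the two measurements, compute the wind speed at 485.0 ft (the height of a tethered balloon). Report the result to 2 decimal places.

Log law: V ∝ ln(z/z₀). From the pair, with r = V₁/V₂ = 0.84932,
ln z₀ = (ln z₁ − r·ln z₂)/(1 − r) = (3.4965 − 0.84932×5.0106)/0.15068 = -5.0377 → z₀ = 0.006489 ft
V₃ = V₁ · ln(z₃/z₀)/ln(z₁/z₀) = 12.4 × 11.2218/8.5342 = 16.3051 m/s

16.31 m/s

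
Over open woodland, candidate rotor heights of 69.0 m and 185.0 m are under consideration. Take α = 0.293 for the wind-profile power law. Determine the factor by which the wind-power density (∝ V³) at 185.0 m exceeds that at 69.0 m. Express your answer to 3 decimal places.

Speed ratio: V_B/V_A = (z_B/z_A)^α = (185.0/69.0)^0.293 = (2.6812)^0.293 = 1.33505
Power-density ratio: P_B/P_A = (V_B/V_A)³ = (1.33505)³ = 2.37955

2.380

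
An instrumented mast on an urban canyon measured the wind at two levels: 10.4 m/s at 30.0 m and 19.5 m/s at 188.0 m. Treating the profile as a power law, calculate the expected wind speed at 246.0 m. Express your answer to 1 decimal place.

First find α: α = ln(V₂/V₁)/ln(z₂/z₁) = ln(19.5/10.4)/ln(188.0/30.0) = 0.62861/1.83524 = 0.3425
Extrapolate from 188.0 m to 246.0 m: V₃ = 19.5 × (246.0/188.0)^0.3425 = 19.5 × 1.0965 = 21.3813 m/s

21.4 m/s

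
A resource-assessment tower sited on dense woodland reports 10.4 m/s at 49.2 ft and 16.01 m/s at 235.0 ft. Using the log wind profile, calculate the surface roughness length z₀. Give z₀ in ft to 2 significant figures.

Log law: V(z) ∝ ln(z/z₀). With r = V₁/V₂ = 10.4/16.01 = 0.64959,
r · ln(z₂/z₀) = ln(z₁/z₀) ⇒ ln z₀ = (ln z₁ − r·ln z₂)/(1 − r)
ln z₀ = (3.89589 − 0.64959×5.45959) / 0.35041 = 0.9971
z₀ = exp(0.9971) = 2.710 ft

z₀ ≈ 2.7 ft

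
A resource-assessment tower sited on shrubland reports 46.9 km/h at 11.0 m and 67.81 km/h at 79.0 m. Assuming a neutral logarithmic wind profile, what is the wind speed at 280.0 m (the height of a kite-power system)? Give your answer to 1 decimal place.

Log law: V ∝ ln(z/z₀). From the pair, with r = V₁/V₂ = 0.69164,
ln z₀ = (ln z₁ − r·ln z₂)/(1 − r) = (2.3979 − 0.69164×4.3694)/0.30836 = -2.0242 → z₀ = 0.1321 m
V₃ = V₁ · ln(z₃/z₀)/ln(z₁/z₀) = 46.9 × 7.6590/4.4221 = 81.2300 km/h

81.2 km/h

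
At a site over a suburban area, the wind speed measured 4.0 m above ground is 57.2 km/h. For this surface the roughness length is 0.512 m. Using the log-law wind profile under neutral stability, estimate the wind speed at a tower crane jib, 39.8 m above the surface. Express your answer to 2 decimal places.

121.13 km/h

Log law: V(z) ∝ ln(z/z₀), so V₂/V₁ = ln(z₂/z₀) / ln(z₁/z₀).
ln(39.8/0.512) = 4.3533, ln(4.0/0.512) = 2.0557
V₂ = 57.2 × 4.3533/2.0557 = 57.2 × 2.1176 = 121.1293 km/h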